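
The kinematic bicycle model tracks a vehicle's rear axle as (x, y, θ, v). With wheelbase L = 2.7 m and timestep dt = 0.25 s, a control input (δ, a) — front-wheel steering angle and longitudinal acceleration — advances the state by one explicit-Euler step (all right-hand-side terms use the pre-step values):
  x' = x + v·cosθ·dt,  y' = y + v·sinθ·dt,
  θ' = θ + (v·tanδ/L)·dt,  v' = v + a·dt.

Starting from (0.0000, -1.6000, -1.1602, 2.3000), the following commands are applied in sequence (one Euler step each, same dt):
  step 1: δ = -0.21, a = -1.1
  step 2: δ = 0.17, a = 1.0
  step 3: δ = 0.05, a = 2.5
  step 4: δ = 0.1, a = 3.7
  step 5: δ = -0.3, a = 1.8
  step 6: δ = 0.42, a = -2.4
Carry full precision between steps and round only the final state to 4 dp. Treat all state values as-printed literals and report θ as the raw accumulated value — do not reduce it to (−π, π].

(1.6625, -5.6699, -1.0687, 3.6750)

after step 1 (δ=-0.21, a=-1.1): (0.229515, -2.127208, -1.205591, 2.025000)
after step 2 (δ=0.17, a=1.0): (0.410317, -2.600071, -1.173406, 2.275000)
after step 3 (δ=0.05, a=2.5): (0.630431, -3.124500, -1.162865, 2.900000)
after step 4 (δ=0.1, a=3.7): (0.918047, -3.790009, -1.135923, 3.825000)
after step 5 (δ=-0.3, a=1.8): (1.320911, -4.657255, -1.245479, 4.275000)
after step 6 (δ=0.42, a=-2.4): (1.662493, -5.669948, -1.068711, 3.675000)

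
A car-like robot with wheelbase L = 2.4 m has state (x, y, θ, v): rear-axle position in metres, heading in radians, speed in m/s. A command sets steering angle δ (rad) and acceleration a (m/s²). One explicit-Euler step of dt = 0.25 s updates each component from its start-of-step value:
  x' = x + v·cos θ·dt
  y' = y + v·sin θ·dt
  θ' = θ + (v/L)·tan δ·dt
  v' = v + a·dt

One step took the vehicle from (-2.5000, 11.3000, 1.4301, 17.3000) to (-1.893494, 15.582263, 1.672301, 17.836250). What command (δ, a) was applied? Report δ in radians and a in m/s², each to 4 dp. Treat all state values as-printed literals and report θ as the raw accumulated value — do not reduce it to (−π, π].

δ = 0.1336, a = 2.1450

a = (v'−v)/dt = (0.536250)/0.25 = 2.1450
Δθ = θ'−θ = 0.242201;  (v·dt/L) = 17.3000·0.25/2.4 = 1.802083
tan δ = Δθ·L/(v·dt) = 0.134401  →  δ = 0.1336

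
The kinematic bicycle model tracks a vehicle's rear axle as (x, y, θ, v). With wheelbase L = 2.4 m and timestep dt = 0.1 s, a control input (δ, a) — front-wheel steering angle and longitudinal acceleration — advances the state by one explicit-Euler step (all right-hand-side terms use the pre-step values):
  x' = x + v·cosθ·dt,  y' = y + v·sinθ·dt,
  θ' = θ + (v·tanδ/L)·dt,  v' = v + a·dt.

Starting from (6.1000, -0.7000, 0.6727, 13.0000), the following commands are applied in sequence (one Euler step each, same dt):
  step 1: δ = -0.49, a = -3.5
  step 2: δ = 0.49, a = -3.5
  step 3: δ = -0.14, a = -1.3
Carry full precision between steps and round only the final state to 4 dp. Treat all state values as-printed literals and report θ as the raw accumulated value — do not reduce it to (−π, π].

(9.2577, 1.3426, 0.5927, 12.1700)

after step 1 (δ=-0.49, a=-3.5): (7.116785, 0.110030, 0.383781, 12.650000)
after step 2 (δ=0.49, a=-3.5): (8.289763, 0.583683, 0.664921, 12.300000)
after step 3 (δ=-0.14, a=-1.3): (9.257730, 1.342590, 0.592699, 12.170000)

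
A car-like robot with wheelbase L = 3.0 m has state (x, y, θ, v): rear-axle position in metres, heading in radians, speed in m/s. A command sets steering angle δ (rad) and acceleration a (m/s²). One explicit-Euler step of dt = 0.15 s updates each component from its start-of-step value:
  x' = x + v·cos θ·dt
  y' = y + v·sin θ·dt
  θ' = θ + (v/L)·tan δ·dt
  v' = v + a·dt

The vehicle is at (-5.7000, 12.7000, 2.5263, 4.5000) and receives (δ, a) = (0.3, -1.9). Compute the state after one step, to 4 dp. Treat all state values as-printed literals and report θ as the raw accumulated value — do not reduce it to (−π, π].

(-6.2512, 13.0896, 2.5959, 4.2150)

x' = -5.7000 + 4.5000·cos(2.5263)·0.15 = -6.2512
y' = 12.7000 + 4.5000·sin(2.5263)·0.15 = 13.0896
θ' = 2.5263 + (4.5000/3.0)·tan(0.3)·0.15 = 2.5959
v' = 4.5000 − 1.9000·0.15 = 4.2150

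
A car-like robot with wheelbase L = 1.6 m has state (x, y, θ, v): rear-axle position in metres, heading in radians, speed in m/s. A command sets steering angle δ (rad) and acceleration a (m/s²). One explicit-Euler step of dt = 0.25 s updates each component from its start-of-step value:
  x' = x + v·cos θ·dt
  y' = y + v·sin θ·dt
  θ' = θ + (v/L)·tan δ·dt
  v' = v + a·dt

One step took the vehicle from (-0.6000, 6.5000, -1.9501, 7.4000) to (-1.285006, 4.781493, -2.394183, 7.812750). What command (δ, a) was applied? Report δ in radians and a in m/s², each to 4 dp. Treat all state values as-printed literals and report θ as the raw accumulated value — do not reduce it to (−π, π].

a = (v'−v)/dt = (0.412750)/0.25 = 1.6510
Δθ = θ'−θ = -0.444083;  (v·dt/L) = 7.4000·0.25/1.6 = 1.156250
tan δ = Δθ·L/(v·dt) = -0.384072  →  δ = -0.3667

δ = -0.3667, a = 1.6510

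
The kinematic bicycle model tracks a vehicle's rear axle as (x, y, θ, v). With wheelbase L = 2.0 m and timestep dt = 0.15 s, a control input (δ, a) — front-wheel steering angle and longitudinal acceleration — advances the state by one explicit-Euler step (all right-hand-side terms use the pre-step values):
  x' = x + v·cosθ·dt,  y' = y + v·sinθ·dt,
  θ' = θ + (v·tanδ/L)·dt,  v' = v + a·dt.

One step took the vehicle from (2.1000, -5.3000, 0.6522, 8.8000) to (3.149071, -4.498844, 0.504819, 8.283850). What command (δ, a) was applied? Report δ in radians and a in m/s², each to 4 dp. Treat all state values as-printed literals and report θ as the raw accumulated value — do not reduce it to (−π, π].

δ = -0.2197, a = -3.4410

a = (v'−v)/dt = (-0.516150)/0.15 = -3.4410
Δθ = θ'−θ = -0.147381;  (v·dt/L) = 8.8000·0.15/2.0 = 0.660000
tan δ = Δθ·L/(v·dt) = -0.223305  →  δ = -0.2197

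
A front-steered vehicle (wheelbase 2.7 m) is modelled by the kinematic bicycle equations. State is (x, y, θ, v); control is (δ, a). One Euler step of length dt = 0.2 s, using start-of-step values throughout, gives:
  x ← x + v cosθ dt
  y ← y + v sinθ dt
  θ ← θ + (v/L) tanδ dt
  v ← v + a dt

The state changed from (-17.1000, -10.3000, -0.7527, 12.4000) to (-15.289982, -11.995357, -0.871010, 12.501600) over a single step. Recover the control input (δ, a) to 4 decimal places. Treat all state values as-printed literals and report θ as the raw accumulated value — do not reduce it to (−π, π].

a = (v'−v)/dt = (0.101600)/0.2 = 0.5080
Δθ = θ'−θ = -0.118310;  (v·dt/L) = 12.4000·0.2/2.7 = 0.918519
tan δ = Δθ·L/(v·dt) = -0.128805  →  δ = -0.1281

δ = -0.1281, a = 0.5080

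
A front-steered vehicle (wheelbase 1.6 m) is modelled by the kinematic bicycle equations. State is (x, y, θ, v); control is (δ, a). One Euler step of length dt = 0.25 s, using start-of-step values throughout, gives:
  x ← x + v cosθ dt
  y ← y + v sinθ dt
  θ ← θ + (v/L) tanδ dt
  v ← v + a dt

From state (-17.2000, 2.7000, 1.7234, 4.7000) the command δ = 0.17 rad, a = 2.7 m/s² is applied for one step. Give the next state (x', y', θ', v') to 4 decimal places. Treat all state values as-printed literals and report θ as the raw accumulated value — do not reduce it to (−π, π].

x' = -17.2000 + 4.7000·cos(1.7234)·0.25 = -17.3786
y' = 2.7000 + 4.7000·sin(1.7234)·0.25 = 3.8613
θ' = 1.7234 + (4.7000/1.6)·tan(0.17)·0.25 = 1.8495
v' = 4.7000 + 2.7000·0.25 = 5.3750

(-17.3786, 3.8613, 1.8495, 5.3750)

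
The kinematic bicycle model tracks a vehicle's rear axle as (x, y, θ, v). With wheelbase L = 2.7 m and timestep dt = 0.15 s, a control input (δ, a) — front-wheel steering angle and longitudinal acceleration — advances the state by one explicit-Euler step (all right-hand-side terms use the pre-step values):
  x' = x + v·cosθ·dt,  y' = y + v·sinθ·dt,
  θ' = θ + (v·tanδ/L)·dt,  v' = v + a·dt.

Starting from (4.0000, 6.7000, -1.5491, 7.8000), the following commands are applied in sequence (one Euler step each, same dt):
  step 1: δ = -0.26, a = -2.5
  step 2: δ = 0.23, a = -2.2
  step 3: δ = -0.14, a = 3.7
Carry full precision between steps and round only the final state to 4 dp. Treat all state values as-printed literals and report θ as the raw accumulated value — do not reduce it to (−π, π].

after step 1 (δ=-0.26, a=-2.5): (4.025383, 5.530275, -1.664376, 7.425000)
after step 2 (δ=0.23, a=-2.2): (3.921310, 4.421398, -1.567792, 7.095000)
after step 3 (δ=-0.14, a=3.7): (3.924508, 3.357153, -1.623339, 7.650000)

(3.9245, 3.3572, -1.6233, 7.6500)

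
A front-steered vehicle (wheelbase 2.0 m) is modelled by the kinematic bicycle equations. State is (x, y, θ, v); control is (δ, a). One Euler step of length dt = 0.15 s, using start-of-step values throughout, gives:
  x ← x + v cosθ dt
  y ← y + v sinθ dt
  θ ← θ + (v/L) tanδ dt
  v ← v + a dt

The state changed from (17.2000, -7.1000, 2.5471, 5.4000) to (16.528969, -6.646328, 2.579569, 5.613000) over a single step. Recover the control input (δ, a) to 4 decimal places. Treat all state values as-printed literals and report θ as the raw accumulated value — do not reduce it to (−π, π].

a = (v'−v)/dt = (0.213000)/0.15 = 1.4200
Δθ = θ'−θ = 0.032469;  (v·dt/L) = 5.4000·0.15/2.0 = 0.405000
tan δ = Δθ·L/(v·dt) = 0.080170  →  δ = 0.0800

δ = 0.0800, a = 1.4200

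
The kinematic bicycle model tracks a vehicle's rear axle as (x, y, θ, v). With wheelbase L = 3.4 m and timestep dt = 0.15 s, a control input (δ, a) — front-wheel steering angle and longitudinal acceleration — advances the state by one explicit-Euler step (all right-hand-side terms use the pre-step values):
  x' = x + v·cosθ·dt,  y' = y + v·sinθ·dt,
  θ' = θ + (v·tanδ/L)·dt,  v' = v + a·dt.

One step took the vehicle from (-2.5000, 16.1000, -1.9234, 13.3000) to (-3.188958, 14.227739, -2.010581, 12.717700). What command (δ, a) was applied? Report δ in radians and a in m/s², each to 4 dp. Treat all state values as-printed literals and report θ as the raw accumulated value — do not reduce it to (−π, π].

a = (v'−v)/dt = (-0.582300)/0.15 = -3.8820
Δθ = θ'−θ = -0.087181;  (v·dt/L) = 13.3000·0.15/3.4 = 0.586765
tan δ = Δθ·L/(v·dt) = -0.148579  →  δ = -0.1475

δ = -0.1475, a = -3.8820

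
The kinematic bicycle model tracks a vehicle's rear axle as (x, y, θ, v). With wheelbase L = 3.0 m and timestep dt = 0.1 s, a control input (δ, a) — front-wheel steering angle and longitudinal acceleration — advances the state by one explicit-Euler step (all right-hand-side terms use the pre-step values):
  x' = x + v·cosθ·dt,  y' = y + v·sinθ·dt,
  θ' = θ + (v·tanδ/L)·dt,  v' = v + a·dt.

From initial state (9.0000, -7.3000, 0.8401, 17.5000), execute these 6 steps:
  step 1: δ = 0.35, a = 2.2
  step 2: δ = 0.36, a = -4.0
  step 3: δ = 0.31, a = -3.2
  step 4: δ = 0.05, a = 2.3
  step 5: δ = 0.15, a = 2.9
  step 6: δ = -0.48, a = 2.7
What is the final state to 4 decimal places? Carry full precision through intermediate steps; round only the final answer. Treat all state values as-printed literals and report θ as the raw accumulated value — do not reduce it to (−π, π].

(11.8699, 2.3587, 1.2714, 17.7900)

after step 1 (δ=0.35, a=2.2): (10.167930, -5.996758, 1.053033, 17.720000)
after step 2 (δ=0.36, a=-4.0): (11.044959, -4.457016, 1.275362, 17.320000)
after step 3 (δ=0.31, a=-3.2): (11.549240, -2.800054, 1.460298, 17.000000)
after step 4 (δ=0.05, a=2.3): (11.736706, -1.110422, 1.488655, 17.230000)
after step 5 (δ=0.15, a=2.9): (11.878077, 0.606769, 1.575457, 17.520000)
after step 6 (δ=-0.48, a=2.7): (11.869912, 2.358750, 1.271420, 17.790000)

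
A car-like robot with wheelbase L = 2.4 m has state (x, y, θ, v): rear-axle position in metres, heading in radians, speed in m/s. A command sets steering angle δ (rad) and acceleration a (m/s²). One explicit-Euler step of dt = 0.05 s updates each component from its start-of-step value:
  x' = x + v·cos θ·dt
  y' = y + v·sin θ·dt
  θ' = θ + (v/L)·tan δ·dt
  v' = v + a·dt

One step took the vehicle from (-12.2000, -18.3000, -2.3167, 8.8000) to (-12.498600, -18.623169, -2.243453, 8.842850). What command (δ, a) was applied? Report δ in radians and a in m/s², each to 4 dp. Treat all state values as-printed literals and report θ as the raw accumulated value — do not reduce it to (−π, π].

a = (v'−v)/dt = (0.042850)/0.05 = 0.8570
Δθ = θ'−θ = 0.073247;  (v·dt/L) = 8.8000·0.05/2.4 = 0.183333
tan δ = Δθ·L/(v·dt) = 0.399529  →  δ = 0.3801

δ = 0.3801, a = 0.8570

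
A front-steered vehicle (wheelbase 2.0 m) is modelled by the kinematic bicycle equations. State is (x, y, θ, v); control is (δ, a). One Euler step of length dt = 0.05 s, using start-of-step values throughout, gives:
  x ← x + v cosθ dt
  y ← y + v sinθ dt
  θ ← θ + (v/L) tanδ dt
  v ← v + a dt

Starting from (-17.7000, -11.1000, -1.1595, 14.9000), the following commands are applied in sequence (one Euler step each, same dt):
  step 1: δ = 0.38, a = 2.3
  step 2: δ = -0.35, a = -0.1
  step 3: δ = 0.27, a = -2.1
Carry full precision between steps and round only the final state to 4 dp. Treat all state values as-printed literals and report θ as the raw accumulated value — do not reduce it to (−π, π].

after step 1 (δ=0.38, a=2.3): (-17.402151, -11.782869, -1.010719, 15.015000)
after step 2 (δ=-0.35, a=-0.1): (-17.003313, -12.418915, -1.147741, 15.010000)
after step 3 (δ=0.27, a=-2.1): (-16.695197, -13.103250, -1.043888, 14.905000)

(-16.6952, -13.1033, -1.0439, 14.9050)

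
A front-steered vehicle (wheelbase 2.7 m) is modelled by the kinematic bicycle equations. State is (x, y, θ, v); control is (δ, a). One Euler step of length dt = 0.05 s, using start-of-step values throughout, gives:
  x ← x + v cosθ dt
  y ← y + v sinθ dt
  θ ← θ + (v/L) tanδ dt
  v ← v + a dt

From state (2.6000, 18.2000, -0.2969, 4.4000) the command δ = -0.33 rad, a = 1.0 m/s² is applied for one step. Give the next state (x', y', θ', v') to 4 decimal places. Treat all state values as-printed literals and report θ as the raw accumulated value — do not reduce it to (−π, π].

(2.8104, 18.1356, -0.3248, 4.4500)

x' = 2.6000 + 4.4000·cos(-0.2969)·0.05 = 2.8104
y' = 18.2000 + 4.4000·sin(-0.2969)·0.05 = 18.1356
θ' = -0.2969 + (4.4000/2.7)·tan(-0.33)·0.05 = -0.3248
v' = 4.4000 + 1.0000·0.05 = 4.4500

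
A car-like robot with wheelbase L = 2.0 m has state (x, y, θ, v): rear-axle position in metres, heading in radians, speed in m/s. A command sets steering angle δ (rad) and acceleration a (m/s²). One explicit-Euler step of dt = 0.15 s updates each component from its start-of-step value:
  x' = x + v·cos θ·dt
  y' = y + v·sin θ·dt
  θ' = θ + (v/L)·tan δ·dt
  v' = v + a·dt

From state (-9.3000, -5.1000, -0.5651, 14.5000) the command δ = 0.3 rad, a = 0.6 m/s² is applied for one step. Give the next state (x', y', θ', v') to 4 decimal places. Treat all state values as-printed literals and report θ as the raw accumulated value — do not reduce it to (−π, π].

x' = -9.3000 + 14.5000·cos(-0.5651)·0.15 = -7.4631
y' = -5.1000 + 14.5000·sin(-0.5651)·0.15 = -6.2647
θ' = -0.5651 + (14.5000/2.0)·tan(0.3)·0.15 = -0.2287
v' = 14.5000 + 0.6000·0.15 = 14.5900

(-7.4631, -6.2647, -0.2287, 14.5900)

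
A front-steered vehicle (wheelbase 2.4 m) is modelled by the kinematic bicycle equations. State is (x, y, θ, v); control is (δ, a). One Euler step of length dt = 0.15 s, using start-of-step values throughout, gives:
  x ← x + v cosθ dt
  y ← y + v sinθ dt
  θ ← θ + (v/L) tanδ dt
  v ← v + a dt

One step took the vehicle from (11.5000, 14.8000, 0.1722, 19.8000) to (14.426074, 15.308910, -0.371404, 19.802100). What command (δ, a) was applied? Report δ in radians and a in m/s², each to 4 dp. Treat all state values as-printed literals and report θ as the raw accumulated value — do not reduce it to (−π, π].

a = (v'−v)/dt = (0.002100)/0.15 = 0.0140
Δθ = θ'−θ = -0.543604;  (v·dt/L) = 19.8000·0.15/2.4 = 1.237500
tan δ = Δθ·L/(v·dt) = -0.439276  →  δ = -0.4139

δ = -0.4139, a = 0.0140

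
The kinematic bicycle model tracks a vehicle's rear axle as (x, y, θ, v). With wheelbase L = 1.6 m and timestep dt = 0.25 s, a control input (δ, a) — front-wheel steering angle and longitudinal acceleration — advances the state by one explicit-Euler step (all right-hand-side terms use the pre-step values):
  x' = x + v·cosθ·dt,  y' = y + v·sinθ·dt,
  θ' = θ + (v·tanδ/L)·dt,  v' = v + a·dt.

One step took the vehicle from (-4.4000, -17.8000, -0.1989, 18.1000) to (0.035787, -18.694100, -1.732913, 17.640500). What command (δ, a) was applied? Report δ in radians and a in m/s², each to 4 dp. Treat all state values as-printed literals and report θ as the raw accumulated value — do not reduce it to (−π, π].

δ = -0.4970, a = -1.8380

a = (v'−v)/dt = (-0.459500)/0.25 = -1.8380
Δθ = θ'−θ = -1.534013;  (v·dt/L) = 18.1000·0.25/1.6 = 2.828125
tan δ = Δθ·L/(v·dt) = -0.542413  →  δ = -0.4970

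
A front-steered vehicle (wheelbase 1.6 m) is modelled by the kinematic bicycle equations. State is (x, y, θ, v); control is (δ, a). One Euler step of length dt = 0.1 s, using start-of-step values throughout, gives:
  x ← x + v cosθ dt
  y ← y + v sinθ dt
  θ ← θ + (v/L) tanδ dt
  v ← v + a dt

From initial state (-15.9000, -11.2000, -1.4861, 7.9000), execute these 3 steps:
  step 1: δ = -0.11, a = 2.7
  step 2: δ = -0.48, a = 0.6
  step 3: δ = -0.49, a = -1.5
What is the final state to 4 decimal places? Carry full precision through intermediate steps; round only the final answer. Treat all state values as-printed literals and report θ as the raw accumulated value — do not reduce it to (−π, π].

(-16.0007, -13.6040, -2.0808, 8.0800)

after step 1 (δ=-0.11, a=2.7): (-15.833170, -11.987168, -1.540633, 8.170000)
after step 2 (δ=-0.48, a=0.6): (-15.808530, -12.803797, -1.806470, 8.230000)
after step 3 (δ=-0.49, a=-1.5): (-16.000698, -13.604047, -2.080831, 8.080000)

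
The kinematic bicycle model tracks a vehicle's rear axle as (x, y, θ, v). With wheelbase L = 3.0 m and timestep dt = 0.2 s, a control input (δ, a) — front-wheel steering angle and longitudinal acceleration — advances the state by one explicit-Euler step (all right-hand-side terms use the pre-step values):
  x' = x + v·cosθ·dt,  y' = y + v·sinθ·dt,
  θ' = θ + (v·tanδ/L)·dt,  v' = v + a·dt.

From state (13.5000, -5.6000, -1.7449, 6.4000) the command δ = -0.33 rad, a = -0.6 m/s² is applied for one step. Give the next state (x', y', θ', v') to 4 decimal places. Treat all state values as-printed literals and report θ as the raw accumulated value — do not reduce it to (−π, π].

x' = 13.5000 + 6.4000·cos(-1.7449)·0.2 = 13.2783
y' = -5.6000 + 6.4000·sin(-1.7449)·0.2 = -6.8606
θ' = -1.7449 + (6.4000/3.0)·tan(-0.33)·0.2 = -1.8910
v' = 6.4000 − 0.6000·0.2 = 6.2800

(13.2783, -6.8606, -1.8910, 6.2800)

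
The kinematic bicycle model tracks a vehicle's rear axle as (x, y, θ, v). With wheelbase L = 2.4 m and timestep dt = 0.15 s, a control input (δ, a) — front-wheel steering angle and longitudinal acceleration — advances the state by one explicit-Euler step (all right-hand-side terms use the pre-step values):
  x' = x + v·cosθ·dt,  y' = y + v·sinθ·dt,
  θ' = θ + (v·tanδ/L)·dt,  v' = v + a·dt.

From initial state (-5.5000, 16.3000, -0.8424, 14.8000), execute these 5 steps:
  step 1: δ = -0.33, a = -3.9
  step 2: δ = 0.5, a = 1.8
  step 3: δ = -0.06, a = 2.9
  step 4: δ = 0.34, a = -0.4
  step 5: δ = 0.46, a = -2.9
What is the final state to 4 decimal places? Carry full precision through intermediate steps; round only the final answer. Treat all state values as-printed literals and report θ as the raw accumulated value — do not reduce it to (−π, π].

after step 1 (δ=-0.33, a=-3.9): (-4.022204, 14.643341, -1.159236, 14.215000)
after step 2 (δ=0.5, a=1.8): (-3.169218, 12.689139, -0.673880, 14.485000)
after step 3 (δ=-0.06, a=2.9): (-1.471418, 11.333294, -0.728264, 14.920000)
after step 4 (δ=0.34, a=-0.4): (0.198871, 9.843737, -0.398404, 14.860000)
after step 5 (δ=0.46, a=-2.9): (2.253299, 8.979001, 0.061744, 14.425000)

(2.2533, 8.9790, 0.0617, 14.4250)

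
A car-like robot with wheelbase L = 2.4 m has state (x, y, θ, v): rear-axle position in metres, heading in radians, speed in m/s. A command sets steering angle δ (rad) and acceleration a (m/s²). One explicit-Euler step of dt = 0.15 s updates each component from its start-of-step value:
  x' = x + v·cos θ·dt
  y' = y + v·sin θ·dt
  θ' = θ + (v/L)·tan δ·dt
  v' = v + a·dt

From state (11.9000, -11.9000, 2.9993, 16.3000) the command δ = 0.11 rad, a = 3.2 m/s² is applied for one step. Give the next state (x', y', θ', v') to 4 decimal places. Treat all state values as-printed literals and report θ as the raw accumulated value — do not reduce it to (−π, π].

(9.4797, -11.5533, 3.1118, 16.7800)

x' = 11.9000 + 16.3000·cos(2.9993)·0.15 = 9.4797
y' = -11.9000 + 16.3000·sin(2.9993)·0.15 = -11.5533
θ' = 2.9993 + (16.3000/2.4)·tan(0.11)·0.15 = 3.1118
v' = 16.3000 + 3.2000·0.15 = 16.7800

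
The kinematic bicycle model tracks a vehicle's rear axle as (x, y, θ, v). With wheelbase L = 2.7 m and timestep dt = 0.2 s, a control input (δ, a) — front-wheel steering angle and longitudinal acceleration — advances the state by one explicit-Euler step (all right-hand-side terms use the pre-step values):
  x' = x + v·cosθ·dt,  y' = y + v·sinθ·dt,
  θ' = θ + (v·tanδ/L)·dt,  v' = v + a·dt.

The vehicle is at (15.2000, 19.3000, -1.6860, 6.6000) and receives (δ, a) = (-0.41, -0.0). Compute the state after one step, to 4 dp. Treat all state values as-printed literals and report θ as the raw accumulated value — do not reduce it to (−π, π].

(15.0483, 17.9887, -1.8985, 6.6000)

x' = 15.2000 + 6.6000·cos(-1.6860)·0.2 = 15.0483
y' = 19.3000 + 6.6000·sin(-1.6860)·0.2 = 17.9887
θ' = -1.6860 + (6.6000/2.7)·tan(-0.41)·0.2 = -1.8985
v' = 6.6000 + 0.0000·0.2 = 6.6000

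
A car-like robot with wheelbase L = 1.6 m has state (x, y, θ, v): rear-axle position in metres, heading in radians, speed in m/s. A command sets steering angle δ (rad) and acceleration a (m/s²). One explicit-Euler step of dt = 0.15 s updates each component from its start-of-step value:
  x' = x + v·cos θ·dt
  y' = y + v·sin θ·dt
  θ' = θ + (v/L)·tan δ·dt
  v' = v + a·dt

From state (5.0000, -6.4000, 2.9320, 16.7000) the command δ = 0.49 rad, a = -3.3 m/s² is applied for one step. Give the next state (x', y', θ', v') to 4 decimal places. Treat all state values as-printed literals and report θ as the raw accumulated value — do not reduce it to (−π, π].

x' = 5.0000 + 16.7000·cos(2.9320)·0.15 = 2.5498
y' = -6.4000 + 16.7000·sin(2.9320)·0.15 = -5.8788
θ' = 2.9320 + (16.7000/1.6)·tan(0.49)·0.15 = 3.7671
v' = 16.7000 − 3.3000·0.15 = 16.2050

(2.5498, -5.8788, 3.7671, 16.2050)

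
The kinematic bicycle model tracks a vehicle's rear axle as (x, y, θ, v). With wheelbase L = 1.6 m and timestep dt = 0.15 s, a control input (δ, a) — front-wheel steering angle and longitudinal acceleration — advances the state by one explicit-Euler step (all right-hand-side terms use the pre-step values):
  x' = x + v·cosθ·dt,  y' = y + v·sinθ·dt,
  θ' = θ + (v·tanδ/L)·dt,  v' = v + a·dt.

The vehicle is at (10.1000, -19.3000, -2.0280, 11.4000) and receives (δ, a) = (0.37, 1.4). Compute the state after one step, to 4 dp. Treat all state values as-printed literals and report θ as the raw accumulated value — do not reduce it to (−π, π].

x' = 10.1000 + 11.4000·cos(-2.0280)·0.15 = 9.3451
y' = -19.3000 + 11.4000·sin(-2.0280)·0.15 = -20.8344
θ' = -2.0280 + (11.4000/1.6)·tan(0.37)·0.15 = -1.6135
v' = 11.4000 + 1.4000·0.15 = 11.6100

(9.3451, -20.8344, -1.6135, 11.6100)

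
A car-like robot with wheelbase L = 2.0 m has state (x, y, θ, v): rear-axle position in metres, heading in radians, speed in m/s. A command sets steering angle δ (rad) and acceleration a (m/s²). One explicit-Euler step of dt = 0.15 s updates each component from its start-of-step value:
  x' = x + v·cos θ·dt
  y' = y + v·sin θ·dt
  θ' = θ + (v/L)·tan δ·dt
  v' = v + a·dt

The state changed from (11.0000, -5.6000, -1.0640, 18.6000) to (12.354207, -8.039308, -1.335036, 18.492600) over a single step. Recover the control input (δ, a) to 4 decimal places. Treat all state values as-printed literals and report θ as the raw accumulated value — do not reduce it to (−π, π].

a = (v'−v)/dt = (-0.107400)/0.15 = -0.7160
Δθ = θ'−θ = -0.271036;  (v·dt/L) = 18.6000·0.15/2.0 = 1.395000
tan δ = Δθ·L/(v·dt) = -0.194291  →  δ = -0.1919

δ = -0.1919, a = -0.7160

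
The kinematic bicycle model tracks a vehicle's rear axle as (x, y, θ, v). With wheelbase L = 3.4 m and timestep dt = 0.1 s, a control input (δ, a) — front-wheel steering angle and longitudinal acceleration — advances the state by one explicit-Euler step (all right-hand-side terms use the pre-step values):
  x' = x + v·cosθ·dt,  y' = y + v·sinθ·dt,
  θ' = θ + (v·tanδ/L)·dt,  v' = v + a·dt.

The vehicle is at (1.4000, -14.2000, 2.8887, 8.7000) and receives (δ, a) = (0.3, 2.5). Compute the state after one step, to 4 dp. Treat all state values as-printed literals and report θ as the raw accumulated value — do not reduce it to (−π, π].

(0.5577, -13.9823, 2.9679, 8.9500)

x' = 1.4000 + 8.7000·cos(2.8887)·0.1 = 0.5577
y' = -14.2000 + 8.7000·sin(2.8887)·0.1 = -13.9823
θ' = 2.8887 + (8.7000/3.4)·tan(0.3)·0.1 = 2.9679
v' = 8.7000 + 2.5000·0.1 = 8.9500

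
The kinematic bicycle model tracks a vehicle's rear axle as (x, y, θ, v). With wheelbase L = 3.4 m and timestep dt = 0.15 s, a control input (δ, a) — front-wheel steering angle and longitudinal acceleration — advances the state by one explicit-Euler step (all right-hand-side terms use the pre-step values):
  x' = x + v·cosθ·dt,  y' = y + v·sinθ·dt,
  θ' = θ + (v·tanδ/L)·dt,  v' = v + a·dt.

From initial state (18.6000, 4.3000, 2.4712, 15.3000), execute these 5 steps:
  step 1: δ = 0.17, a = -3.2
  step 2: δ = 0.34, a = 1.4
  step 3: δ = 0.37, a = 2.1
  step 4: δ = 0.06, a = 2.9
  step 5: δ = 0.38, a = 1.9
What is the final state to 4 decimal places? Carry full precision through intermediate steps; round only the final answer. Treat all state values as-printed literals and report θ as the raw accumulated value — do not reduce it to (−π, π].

after step 1 (δ=0.17, a=-3.2): (16.801689, 5.725869, 2.587068, 14.820000)
after step 2 (δ=0.34, a=1.4): (14.911803, 6.896365, 2.818350, 15.030000)
after step 3 (δ=0.37, a=2.1): (12.774063, 7.612491, 3.075537, 15.345000)
after step 4 (δ=0.06, a=2.9): (10.477333, 7.764424, 3.116205, 15.780000)
after step 5 (δ=0.38, a=1.9): (8.111096, 7.824509, 3.394267, 16.065000)

(8.1111, 7.8245, 3.3943, 16.0650)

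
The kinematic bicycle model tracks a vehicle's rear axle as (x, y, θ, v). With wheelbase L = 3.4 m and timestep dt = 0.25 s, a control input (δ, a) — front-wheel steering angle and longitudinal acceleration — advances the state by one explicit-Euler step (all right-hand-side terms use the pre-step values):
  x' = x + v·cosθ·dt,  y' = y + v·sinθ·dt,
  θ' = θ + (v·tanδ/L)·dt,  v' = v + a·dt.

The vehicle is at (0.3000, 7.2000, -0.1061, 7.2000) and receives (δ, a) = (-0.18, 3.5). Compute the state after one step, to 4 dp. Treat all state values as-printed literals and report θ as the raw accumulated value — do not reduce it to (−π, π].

x' = 0.3000 + 7.2000·cos(-0.1061)·0.25 = 2.0899
y' = 7.2000 + 7.2000·sin(-0.1061)·0.25 = 7.0094
θ' = -0.1061 + (7.2000/3.4)·tan(-0.18)·0.25 = -0.2024
v' = 7.2000 + 3.5000·0.25 = 8.0750

(2.0899, 7.0094, -0.2024, 8.0750)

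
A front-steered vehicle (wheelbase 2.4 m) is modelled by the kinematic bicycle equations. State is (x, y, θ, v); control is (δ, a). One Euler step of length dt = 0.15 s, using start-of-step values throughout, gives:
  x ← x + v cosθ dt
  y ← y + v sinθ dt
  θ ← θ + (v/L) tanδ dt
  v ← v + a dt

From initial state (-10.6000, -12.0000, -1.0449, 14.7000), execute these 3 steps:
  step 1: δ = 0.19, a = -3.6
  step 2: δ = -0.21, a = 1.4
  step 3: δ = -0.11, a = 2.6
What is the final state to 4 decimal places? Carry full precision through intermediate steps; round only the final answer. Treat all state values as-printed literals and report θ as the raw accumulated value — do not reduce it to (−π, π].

(-7.0609, -17.4050, -1.1560, 14.7600)

after step 1 (δ=0.19, a=-3.6): (-9.493116, -13.907048, -0.868206, 14.160000)
after step 2 (δ=-0.21, a=1.4): (-8.120594, -15.528023, -1.056837, 14.370000)
after step 3 (δ=-0.11, a=2.6): (-7.060888, -17.405043, -1.156031, 14.760000)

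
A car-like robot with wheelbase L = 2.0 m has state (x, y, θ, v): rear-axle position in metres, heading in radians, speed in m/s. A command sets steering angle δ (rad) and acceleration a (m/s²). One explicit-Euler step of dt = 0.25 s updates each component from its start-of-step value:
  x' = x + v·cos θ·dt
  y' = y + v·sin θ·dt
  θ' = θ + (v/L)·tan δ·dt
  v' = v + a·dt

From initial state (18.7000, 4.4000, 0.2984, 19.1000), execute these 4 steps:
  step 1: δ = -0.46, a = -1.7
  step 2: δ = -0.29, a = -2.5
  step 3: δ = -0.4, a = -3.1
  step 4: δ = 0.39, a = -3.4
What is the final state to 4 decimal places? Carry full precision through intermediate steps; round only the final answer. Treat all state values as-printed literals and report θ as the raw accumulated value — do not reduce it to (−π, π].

(22.6278, -4.7821, -1.6474, 16.4250)

after step 1 (δ=-0.46, a=-1.7): (23.263984, 5.803808, -0.884484, 18.675000)
after step 2 (δ=-0.29, a=-2.5): (26.222518, 2.192119, -1.581091, 18.050000)
after step 3 (δ=-0.4, a=-3.1): (26.176063, -2.320142, -2.535018, 17.275000)
after step 4 (δ=0.39, a=-3.4): (22.627753, -4.782072, -1.647397, 16.425000)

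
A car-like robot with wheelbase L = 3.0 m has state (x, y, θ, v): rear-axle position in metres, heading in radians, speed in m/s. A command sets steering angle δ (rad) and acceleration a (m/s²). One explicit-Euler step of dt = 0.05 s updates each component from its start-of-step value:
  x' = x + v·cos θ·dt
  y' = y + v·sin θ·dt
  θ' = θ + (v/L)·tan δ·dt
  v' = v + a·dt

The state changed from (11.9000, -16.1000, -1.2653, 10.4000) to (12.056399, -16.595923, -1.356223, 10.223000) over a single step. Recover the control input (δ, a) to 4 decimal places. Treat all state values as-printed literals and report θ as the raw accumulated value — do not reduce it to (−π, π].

δ = -0.4831, a = -3.5400

a = (v'−v)/dt = (-0.177000)/0.05 = -3.5400
Δθ = θ'−θ = -0.090923;  (v·dt/L) = 10.4000·0.05/3.0 = 0.173333
tan δ = Δθ·L/(v·dt) = -0.524556  →  δ = -0.4831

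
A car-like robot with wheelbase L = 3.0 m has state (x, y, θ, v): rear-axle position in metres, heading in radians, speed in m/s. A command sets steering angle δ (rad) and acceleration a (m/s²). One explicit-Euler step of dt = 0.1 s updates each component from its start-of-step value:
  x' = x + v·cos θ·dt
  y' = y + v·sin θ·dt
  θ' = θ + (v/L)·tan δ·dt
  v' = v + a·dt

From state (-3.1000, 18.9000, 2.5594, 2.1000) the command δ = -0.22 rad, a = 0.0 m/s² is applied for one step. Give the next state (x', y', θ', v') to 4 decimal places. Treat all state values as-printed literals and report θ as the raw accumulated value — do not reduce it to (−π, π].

(-3.2754, 19.0155, 2.5437, 2.1000)

x' = -3.1000 + 2.1000·cos(2.5594)·0.1 = -3.2754
y' = 18.9000 + 2.1000·sin(2.5594)·0.1 = 19.0155
θ' = 2.5594 + (2.1000/3.0)·tan(-0.22)·0.1 = 2.5437
v' = 2.1000 + 0.0000·0.1 = 2.1000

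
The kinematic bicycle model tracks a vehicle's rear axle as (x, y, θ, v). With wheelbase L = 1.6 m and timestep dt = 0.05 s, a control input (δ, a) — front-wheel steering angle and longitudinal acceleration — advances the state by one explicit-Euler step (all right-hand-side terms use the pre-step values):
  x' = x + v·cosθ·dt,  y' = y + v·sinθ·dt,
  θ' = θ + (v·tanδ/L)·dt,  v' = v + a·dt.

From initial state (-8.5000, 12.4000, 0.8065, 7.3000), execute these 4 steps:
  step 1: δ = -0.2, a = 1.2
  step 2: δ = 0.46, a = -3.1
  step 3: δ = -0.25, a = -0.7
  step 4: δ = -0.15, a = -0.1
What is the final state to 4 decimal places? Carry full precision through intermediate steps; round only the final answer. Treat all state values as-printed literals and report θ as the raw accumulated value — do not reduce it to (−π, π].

after step 1 (δ=-0.2, a=1.2): (-8.247409, 12.663482, 0.760257, 7.360000)
after step 2 (δ=0.46, a=-3.1): (-7.980735, 12.917074, 0.874210, 7.205000)
after step 3 (δ=-0.25, a=-0.7): (-7.749597, 13.193399, 0.816718, 7.170000)
after step 4 (δ=-0.15, a=-0.1): (-7.504162, 13.454711, 0.782854, 7.165000)

(-7.5042, 13.4547, 0.7829, 7.1650)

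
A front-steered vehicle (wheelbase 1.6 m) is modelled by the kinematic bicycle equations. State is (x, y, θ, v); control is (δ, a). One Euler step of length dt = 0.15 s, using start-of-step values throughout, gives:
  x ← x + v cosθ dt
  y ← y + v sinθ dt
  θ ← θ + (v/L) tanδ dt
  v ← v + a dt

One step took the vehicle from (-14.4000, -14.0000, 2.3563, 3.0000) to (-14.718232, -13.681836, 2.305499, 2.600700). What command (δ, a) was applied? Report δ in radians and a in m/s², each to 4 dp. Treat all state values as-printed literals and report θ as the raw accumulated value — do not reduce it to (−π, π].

a = (v'−v)/dt = (-0.399300)/0.15 = -2.6620
Δθ = θ'−θ = -0.050801;  (v·dt/L) = 3.0000·0.15/1.6 = 0.281250
tan δ = Δθ·L/(v·dt) = -0.180626  →  δ = -0.1787

δ = -0.1787, a = -2.6620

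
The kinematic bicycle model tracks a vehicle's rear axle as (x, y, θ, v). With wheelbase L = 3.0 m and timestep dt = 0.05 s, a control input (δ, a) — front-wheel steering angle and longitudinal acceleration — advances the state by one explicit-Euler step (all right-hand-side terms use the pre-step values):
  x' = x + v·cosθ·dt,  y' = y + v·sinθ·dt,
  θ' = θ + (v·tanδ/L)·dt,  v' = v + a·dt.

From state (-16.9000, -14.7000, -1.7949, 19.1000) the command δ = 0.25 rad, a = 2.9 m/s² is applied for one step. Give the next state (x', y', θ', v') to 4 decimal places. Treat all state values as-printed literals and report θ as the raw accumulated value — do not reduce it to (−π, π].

(-17.1122, -15.6311, -1.7136, 19.2450)

x' = -16.9000 + 19.1000·cos(-1.7949)·0.05 = -17.1122
y' = -14.7000 + 19.1000·sin(-1.7949)·0.05 = -15.6311
θ' = -1.7949 + (19.1000/3.0)·tan(0.25)·0.05 = -1.7136
v' = 19.1000 + 2.9000·0.05 = 19.2450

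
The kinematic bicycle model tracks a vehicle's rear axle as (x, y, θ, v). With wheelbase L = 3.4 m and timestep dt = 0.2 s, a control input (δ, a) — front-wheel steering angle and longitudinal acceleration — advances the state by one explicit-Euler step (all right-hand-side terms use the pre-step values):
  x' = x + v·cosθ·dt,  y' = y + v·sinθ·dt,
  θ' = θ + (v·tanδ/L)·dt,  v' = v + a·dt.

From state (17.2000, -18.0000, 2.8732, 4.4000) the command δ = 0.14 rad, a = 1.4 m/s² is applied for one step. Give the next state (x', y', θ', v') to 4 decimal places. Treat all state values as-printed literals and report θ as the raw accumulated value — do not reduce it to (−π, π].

x' = 17.2000 + 4.4000·cos(2.8732)·0.2 = 16.3515
y' = -18.0000 + 4.4000·sin(2.8732)·0.2 = -17.7666
θ' = 2.8732 + (4.4000/3.4)·tan(0.14)·0.2 = 2.9097
v' = 4.4000 + 1.4000·0.2 = 4.6800

(16.3515, -17.7666, 2.9097, 4.6800)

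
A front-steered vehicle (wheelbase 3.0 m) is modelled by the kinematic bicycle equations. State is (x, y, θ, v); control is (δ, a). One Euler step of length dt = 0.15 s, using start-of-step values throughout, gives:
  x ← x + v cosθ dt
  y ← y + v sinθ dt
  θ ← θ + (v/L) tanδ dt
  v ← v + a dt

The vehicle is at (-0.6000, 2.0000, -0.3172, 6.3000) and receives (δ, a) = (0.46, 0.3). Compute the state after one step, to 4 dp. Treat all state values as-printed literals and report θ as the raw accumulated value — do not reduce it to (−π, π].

x' = -0.6000 + 6.3000·cos(-0.3172)·0.15 = 0.2979
y' = 2.0000 + 6.3000·sin(-0.3172)·0.15 = 1.7052
θ' = -0.3172 + (6.3000/3.0)·tan(0.46)·0.15 = -0.1611
v' = 6.3000 + 0.3000·0.15 = 6.3450

(0.2979, 1.7052, -0.1611, 6.3450)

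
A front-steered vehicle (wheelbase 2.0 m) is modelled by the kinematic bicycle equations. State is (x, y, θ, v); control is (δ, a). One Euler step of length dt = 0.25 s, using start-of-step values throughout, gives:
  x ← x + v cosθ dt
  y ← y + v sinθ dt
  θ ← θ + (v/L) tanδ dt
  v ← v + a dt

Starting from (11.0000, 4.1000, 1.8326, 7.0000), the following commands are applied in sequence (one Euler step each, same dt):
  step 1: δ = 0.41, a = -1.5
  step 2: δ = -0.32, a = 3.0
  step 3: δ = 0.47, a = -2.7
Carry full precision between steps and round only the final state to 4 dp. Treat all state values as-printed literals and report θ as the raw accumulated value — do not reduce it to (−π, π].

(8.8924, 8.8373, 2.4068, 6.7000)

after step 1 (δ=0.41, a=-1.5): (10.547059, 5.790368, 2.212902, 6.625000)
after step 2 (δ=-0.32, a=3.0): (9.555159, 7.116753, 1.938470, 7.375000)
after step 3 (δ=0.47, a=-2.7): (8.892430, 8.837278, 2.406752, 6.700000)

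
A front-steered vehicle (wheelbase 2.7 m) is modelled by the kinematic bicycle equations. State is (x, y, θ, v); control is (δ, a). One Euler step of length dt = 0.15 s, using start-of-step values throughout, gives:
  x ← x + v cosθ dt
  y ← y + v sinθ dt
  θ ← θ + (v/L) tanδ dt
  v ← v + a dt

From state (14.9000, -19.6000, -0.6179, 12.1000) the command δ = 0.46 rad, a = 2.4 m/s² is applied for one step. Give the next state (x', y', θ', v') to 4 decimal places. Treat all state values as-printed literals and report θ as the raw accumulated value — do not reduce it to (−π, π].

(16.3794, -20.6515, -0.2848, 12.4600)

x' = 14.9000 + 12.1000·cos(-0.6179)·0.15 = 16.3794
y' = -19.6000 + 12.1000·sin(-0.6179)·0.15 = -20.6515
θ' = -0.6179 + (12.1000/2.7)·tan(0.46)·0.15 = -0.2848
v' = 12.1000 + 2.4000·0.15 = 12.4600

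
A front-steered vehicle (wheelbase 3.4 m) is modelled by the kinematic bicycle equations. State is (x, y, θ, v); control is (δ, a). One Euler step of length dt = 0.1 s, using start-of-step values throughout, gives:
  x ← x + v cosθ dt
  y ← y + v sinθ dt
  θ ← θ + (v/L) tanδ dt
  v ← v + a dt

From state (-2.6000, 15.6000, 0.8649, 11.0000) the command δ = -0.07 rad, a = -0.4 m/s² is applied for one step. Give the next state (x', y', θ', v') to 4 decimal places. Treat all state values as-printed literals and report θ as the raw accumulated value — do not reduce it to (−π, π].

x' = -2.6000 + 11.0000·cos(0.8649)·0.1 = -1.8864
y' = 15.6000 + 11.0000·sin(0.8649)·0.1 = 16.4371
θ' = 0.8649 + (11.0000/3.4)·tan(-0.07)·0.1 = 0.8422
v' = 11.0000 − 0.4000·0.1 = 10.9600

(-1.8864, 16.4371, 0.8422, 10.9600)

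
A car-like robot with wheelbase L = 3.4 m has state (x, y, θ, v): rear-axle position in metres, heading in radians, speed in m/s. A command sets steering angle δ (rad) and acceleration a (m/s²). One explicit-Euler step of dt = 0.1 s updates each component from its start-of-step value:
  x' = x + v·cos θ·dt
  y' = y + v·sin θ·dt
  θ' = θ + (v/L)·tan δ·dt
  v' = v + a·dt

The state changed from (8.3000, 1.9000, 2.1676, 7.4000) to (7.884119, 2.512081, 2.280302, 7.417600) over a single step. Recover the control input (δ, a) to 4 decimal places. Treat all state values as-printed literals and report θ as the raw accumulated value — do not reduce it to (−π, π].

δ = 0.4778, a = 0.1760

a = (v'−v)/dt = (0.017600)/0.1 = 0.1760
Δθ = θ'−θ = 0.112702;  (v·dt/L) = 7.4000·0.1/3.4 = 0.217647
tan δ = Δθ·L/(v·dt) = 0.517820  →  δ = 0.4778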